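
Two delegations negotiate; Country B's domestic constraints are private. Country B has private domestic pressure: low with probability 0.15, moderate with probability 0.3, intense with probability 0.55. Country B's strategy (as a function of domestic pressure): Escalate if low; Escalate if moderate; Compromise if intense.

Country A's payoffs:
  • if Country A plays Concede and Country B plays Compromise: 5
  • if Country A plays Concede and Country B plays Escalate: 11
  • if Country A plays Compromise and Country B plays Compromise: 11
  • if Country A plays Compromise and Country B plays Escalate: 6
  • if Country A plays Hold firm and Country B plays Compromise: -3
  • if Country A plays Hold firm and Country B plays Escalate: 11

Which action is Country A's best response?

E[Concede] = 0.15·(11) + 0.3·(11) + 0.55·(5) = 7.7
E[Compromise] = 0.15·(6) + 0.3·(6) + 0.55·(11) = 8.75
E[Hold firm] = 0.15·(11) + 0.3·(11) + 0.55·(-3) = 3.3
Best response: Compromise (8.75 is the largest).

Compromise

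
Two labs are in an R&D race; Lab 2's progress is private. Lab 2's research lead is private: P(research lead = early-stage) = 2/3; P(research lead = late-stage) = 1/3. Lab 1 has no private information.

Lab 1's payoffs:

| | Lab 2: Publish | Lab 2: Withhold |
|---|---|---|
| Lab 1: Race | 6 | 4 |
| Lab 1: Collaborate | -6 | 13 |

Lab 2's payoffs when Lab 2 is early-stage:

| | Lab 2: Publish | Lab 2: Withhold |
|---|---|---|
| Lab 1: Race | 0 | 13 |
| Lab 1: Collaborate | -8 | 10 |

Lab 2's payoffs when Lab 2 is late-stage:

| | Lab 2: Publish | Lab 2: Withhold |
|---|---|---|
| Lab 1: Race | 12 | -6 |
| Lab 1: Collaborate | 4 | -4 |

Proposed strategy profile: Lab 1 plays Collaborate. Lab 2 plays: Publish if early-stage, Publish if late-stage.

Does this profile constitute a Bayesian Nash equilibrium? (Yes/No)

No

Lab 1 plays Collaborate: E[Collaborate] = 2/3·(-6) + 1/3·(-6) = -6; E[Race] = 6. Not best-responding. ✗
Lab 2 (research lead early-stage), facing Collaborate: Publish gives -8, Withhold gives 10. Proposed Publish is not best — profitable deviation exists. ✗
Lab 2 (research lead late-stage), facing Collaborate: Publish gives 4, Withhold gives -4. Proposed Publish is best. ✓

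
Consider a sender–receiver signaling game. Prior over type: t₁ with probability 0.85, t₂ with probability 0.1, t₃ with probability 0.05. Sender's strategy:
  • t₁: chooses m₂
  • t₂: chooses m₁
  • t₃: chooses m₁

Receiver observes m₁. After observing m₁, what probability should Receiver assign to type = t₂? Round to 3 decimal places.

P(m₁) = 0.85·0 + 0.1·1 + 0.05·1 = 0.15
P(t₂ | m₁) = (0.1·1) / 0.15 = 0.1 / 0.15 = 0.666667

0.667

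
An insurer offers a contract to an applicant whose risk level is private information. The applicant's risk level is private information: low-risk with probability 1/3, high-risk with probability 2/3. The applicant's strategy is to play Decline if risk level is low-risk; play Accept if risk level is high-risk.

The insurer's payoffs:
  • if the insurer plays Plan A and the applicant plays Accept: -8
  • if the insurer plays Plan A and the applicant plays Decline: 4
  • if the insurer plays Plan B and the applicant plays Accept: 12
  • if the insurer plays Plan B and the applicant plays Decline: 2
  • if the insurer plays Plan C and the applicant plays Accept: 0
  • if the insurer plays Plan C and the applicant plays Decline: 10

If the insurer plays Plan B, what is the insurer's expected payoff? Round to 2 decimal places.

8.67

E[Plan B] = 1/3·2 + 2/3·12 = 2/3 + 8 = 26/3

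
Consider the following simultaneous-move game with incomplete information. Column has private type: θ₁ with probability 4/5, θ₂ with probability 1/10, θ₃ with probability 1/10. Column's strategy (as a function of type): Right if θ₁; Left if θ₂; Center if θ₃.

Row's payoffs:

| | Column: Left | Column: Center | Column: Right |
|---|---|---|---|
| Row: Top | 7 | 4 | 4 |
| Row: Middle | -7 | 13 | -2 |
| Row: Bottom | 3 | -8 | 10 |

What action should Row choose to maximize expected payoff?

Compute Row's expected payoff for each action, taking the expectation over Column's type.
E[Top] = 4/5·(4) + 1/10·(7) + 1/10·(4) = 43/10
E[Middle] = 4/5·(-2) + 1/10·(-7) + 1/10·(13) = -1
E[Bottom] = 4/5·(10) + 1/10·(3) + 1/10·(-8) = 15/2
Best response: Bottom (15/2 is the largest).

Bottom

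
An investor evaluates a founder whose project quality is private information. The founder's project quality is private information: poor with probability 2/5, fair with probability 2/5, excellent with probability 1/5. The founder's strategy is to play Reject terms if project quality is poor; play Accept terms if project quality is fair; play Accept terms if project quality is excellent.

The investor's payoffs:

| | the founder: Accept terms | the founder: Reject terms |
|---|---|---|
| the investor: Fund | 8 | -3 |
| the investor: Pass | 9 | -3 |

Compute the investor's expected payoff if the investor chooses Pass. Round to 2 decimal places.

E[Pass] = 2/5·(-3) + 2/5·9 + 1/5·9 = (-6/5) + 18/5 + 9/5 = 21/5

4.20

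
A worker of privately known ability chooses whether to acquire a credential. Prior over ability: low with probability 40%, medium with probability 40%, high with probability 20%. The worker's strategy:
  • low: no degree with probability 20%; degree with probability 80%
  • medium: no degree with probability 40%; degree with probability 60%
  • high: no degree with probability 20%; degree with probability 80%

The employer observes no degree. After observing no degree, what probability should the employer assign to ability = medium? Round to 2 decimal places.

P(no degree) = 0.4·0.2 + 0.4·0.4 + 0.2·0.2 = 0.28
P(medium | no degree) = (0.4·0.4) / 0.28 = 0.16 / 0.28 = 0.571429

0.57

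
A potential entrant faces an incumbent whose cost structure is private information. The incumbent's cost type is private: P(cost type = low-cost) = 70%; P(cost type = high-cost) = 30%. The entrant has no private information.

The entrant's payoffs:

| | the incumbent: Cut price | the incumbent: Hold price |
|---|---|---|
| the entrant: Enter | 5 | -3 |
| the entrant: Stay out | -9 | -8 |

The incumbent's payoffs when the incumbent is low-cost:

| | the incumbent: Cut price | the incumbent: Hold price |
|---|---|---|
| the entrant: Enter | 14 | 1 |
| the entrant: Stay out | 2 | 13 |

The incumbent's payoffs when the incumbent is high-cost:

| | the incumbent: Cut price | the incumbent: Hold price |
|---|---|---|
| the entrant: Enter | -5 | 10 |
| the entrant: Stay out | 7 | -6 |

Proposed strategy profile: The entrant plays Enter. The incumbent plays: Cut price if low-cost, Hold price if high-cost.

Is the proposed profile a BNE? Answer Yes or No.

Yes

The entrant plays Enter: E[Enter] = 0.7·(5) + 0.3·(-3) = 2.6; E[Stay out] = -8.7. Best-responding. ✓
The incumbent (cost type low-cost), facing Enter: Cut price gives 14, Hold price gives 1. Proposed Cut price is best. ✓
The incumbent (cost type high-cost), facing Enter: Cut price gives -5, Hold price gives 10. Proposed Hold price is best. ✓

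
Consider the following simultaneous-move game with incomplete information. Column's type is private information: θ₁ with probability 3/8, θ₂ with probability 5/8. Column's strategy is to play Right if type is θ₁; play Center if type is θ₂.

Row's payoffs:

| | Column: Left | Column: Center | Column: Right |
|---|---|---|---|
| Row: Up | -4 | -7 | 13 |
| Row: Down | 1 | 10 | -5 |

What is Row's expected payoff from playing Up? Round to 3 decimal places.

0.500

Take the expectation over Column's type, weighting each type's action by its prior probability.
E[Up] = 3/8·13 + 5/8·(-7) = 39/8 + (-35/8) = 1/2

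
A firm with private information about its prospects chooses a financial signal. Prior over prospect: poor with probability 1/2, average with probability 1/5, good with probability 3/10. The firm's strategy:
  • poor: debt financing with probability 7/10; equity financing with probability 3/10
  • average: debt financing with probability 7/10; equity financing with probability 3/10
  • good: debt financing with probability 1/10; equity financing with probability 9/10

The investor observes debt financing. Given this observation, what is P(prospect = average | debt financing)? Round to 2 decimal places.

Apply Bayes' rule using the sender's strategy as the likelihood.
P(debt financing) = (1/2)·(7/10) + (1/5)·(7/10) + (3/10)·(1/10) = 13/25
P(average | debt financing) = ((1/5)·(7/10)) / (13/25) = (7/50) / (13/25) = 7/26

0.27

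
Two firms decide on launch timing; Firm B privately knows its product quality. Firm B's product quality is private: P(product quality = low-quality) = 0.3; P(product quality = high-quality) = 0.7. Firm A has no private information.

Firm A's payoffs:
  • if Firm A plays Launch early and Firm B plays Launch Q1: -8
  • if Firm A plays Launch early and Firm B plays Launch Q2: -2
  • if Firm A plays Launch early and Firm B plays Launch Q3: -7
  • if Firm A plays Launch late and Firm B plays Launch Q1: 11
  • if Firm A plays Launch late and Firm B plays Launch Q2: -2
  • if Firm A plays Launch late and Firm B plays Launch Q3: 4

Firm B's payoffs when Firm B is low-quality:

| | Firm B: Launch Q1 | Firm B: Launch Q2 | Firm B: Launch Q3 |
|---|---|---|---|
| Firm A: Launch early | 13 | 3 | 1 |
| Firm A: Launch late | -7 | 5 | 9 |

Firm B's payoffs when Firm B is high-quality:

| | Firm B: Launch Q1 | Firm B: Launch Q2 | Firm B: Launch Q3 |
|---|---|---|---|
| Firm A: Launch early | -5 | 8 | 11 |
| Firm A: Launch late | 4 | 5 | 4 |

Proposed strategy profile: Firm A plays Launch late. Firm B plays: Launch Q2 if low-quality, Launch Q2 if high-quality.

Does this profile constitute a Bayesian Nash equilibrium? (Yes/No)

A profile is a BNE iff every type of every player is best-responding given beliefs about the other side.
Firm A plays Launch late: E[Launch late] = 0.3·(-2) + 0.7·(-2) = -2; E[Launch early] = -2. Best-responding. ✓
Firm B (product quality low-quality), facing Launch late: Launch Q1 gives -7, Launch Q2 gives 5, Launch Q3 gives 9. Proposed Launch Q2 is not best — profitable deviation exists. ✗
Firm B (product quality high-quality), facing Launch late: Launch Q1 gives 4, Launch Q2 gives 5, Launch Q3 gives 4. Proposed Launch Q2 is best. ✓

No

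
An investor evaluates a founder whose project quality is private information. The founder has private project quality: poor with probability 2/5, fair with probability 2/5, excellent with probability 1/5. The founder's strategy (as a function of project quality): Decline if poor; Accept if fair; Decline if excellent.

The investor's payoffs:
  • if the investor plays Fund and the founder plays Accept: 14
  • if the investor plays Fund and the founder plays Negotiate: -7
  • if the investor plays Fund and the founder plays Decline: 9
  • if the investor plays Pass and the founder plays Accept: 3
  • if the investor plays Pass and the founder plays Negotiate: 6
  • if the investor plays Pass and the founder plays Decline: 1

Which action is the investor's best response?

Fund

Compute the investor's expected payoff for each action, taking the expectation over the founder's type.
E[Fund] = 2/5·(9) + 2/5·(14) + 1/5·(9) = 11
E[Pass] = 2/5·(1) + 2/5·(3) + 1/5·(1) = 9/5
Best response: Fund (11 is the largest).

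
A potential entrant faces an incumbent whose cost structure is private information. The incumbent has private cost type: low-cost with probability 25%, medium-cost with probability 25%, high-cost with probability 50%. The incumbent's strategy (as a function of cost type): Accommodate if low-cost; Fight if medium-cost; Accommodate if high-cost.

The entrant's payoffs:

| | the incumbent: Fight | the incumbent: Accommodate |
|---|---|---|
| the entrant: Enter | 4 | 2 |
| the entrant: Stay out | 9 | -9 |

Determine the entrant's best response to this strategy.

Compute the entrant's expected payoff for each action, taking the expectation over the incumbent's type.
E[Enter] = 0.25·(2) + 0.25·(4) + 0.5·(2) = 2.5
E[Stay out] = 0.25·(-9) + 0.25·(9) + 0.5·(-9) = -4.5
Best response: Enter (2.5 is the largest).

Enter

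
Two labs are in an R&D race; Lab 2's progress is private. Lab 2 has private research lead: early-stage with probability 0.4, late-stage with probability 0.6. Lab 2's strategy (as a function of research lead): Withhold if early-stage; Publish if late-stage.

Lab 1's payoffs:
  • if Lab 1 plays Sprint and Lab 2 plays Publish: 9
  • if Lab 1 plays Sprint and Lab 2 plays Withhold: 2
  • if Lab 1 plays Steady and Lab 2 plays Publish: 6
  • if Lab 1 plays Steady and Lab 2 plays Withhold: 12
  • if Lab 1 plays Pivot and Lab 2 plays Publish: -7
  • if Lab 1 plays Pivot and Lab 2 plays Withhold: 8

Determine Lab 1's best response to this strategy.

E[Sprint] = 0.4·(2) + 0.6·(9) = 6.2
E[Steady] = 0.4·(12) + 0.6·(6) = 8.4
E[Pivot] = 0.4·(8) + 0.6·(-7) = -1
Best response: Steady (8.4 is the largest).

Steady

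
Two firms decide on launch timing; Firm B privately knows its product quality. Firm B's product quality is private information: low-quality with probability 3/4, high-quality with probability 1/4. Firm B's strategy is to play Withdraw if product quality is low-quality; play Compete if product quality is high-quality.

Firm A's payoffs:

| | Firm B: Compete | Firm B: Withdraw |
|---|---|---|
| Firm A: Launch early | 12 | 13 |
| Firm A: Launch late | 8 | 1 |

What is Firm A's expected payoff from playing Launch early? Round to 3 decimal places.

E[Launch early] = 3/4·13 + 1/4·12 = 39/4 + 3 = 51/4

12.750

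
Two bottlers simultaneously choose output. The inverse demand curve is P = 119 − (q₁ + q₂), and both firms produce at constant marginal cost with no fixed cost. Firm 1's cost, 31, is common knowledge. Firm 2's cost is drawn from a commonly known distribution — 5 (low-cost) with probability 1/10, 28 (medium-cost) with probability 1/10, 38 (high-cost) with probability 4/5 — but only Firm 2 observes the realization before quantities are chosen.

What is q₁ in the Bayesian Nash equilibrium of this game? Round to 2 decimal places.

30.23

Type-c best response for Firm 2: q₂(c) = (119 − c)/2 − q₁/2.
Firm 1 maximizes expected profit; its first-order condition is 119 − 2q₁ − E[q₂] − 31 = 0.
Substituting E[q₂] and solving: E[c₂] = 33.7, so q₁ = (119 − 2·31 + 33.7)/3 = 30.2333.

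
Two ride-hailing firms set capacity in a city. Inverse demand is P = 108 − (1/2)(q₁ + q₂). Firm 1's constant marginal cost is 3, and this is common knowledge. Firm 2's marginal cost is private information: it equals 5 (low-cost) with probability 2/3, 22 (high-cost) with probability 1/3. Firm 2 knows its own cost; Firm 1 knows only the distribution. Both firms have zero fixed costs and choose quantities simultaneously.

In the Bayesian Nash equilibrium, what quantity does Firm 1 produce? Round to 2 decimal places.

Each type of Firm 2 best-responds to q₁; Firm 1 best-responds to the expected q₂ over Firm 2's types.
Firm 2 with cost c maximizes (108 − (1/2)(q₁+q₂) − c)·q₂, giving q₂(c) = (108 − c − (1/2)q₁).
E[c₂] = 2/3·5 + 1/3·22 = 10.6667
Firm 1's FOC against E[q₂] yields q₁ = (108 − 2·3 + E[c₂])/(3/2) = (108 − 6 + 10.6667)/(3/2) = 75.1111.

75.11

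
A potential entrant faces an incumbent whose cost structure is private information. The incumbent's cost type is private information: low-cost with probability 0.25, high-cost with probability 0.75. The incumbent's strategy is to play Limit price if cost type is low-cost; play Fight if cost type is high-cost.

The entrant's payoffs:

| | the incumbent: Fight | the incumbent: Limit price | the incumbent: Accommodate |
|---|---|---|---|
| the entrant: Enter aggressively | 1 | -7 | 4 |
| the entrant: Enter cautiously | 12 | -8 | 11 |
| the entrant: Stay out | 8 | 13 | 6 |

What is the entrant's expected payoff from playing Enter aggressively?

-1

E[Enter aggressively] = 0.25·(-7) + 0.75·1 = (-1.75) + 0.75 = -1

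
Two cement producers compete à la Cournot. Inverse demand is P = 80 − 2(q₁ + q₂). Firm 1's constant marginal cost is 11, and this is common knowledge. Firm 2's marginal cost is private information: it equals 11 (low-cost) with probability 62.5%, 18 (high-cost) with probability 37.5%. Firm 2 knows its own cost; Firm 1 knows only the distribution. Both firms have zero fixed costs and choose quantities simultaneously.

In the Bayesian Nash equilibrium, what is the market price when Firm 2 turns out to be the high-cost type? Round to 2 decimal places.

Firm 2 with cost c maximizes (80 − 2(q₁+q₂) − c)·q₂, giving q₂(c) = (80 − c − 2q₁)/4.
E[c₂] = 0.625·11 + 0.375·18 = 13.625
Firm 1's FOC against E[q₂] yields q₁ = (80 − 2·11 + E[c₂])/6 = (80 − 22 + 13.625)/6 = 11.9375.
q₂(high-cost) = 9.53125, so P = 80 − 2·(11.9375 + 9.53125) = 37.0625.

37.06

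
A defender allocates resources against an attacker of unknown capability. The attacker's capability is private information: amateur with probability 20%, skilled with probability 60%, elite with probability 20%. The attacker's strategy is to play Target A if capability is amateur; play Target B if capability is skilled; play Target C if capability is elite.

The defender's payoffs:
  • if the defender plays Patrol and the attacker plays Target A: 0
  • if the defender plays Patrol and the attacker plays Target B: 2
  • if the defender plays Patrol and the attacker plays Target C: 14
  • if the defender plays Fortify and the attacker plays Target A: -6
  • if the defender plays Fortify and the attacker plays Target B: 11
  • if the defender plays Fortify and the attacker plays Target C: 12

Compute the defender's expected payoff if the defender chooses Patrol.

4

Take the expectation over the attacker's capability, weighting each type's action by its prior probability.
E[Patrol] = 0.2·0 + 0.6·2 + 0.2·14 = 0 + 1.2 + 2.8 = 4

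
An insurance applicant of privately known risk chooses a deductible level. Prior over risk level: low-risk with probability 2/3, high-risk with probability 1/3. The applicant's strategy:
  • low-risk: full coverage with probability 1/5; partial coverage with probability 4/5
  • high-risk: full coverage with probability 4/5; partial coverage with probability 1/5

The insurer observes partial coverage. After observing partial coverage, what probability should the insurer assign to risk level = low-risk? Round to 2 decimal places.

0.89

P(partial coverage) = (2/3)·(4/5) + (1/3)·(1/5) = 3/5
P(low-risk | partial coverage) = ((2/3)·(4/5)) / (3/5) = (8/15) / (3/5) = 8/9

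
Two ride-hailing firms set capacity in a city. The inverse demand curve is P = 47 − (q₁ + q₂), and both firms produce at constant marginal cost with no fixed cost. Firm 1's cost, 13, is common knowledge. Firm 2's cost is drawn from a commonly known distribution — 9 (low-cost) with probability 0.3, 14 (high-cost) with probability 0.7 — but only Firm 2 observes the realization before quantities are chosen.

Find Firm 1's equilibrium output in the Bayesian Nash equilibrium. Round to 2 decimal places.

11.17

Firm 2 with cost c maximizes (47 − (q₁+q₂) − c)·q₂, giving q₂(c) = (47 − c − q₁)/2.
E[c₂] = 0.3·9 + 0.7·14 = 12.5
Firm 1's FOC against E[q₂] yields q₁ = (47 − 2·13 + E[c₂])/3 = (47 − 26 + 12.5)/3 = 11.1667.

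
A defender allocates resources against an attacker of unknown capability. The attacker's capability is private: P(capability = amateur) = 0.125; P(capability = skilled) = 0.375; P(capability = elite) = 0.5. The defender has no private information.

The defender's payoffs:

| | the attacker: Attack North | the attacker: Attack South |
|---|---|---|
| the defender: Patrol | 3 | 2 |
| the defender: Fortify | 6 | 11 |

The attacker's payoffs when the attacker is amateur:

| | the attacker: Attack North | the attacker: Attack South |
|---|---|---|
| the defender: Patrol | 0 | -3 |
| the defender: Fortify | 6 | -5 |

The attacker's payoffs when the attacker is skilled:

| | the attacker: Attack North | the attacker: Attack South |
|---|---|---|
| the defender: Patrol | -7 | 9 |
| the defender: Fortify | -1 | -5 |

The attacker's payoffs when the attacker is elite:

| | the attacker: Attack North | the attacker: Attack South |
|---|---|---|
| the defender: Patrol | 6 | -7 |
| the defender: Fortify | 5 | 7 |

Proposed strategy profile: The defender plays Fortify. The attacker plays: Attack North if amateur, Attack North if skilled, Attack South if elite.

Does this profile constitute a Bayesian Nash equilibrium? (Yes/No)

Yes

The defender plays Fortify: E[Fortify] = 0.125·(6) + 0.375·(6) + 0.5·(11) = 8.5; E[Patrol] = 2.5. Best-responding. ✓
The attacker (capability amateur), facing Fortify: Attack North gives 6, Attack South gives -5. Proposed Attack North is best. ✓
The attacker (capability skilled), facing Fortify: Attack North gives -1, Attack South gives -5. Proposed Attack North is best. ✓
The attacker (capability elite), facing Fortify: Attack North gives 5, Attack South gives 7. Proposed Attack South is best. ✓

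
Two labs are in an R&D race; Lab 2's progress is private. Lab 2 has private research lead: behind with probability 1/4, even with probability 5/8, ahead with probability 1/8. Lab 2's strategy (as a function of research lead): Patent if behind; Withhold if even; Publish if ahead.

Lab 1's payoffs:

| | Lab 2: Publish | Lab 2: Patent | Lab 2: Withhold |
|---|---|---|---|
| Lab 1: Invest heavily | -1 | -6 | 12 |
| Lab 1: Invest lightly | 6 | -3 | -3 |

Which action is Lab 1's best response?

E[Invest heavily] = 1/4·(-6) + 5/8·(12) + 1/8·(-1) = 47/8
E[Invest lightly] = 1/4·(-3) + 5/8·(-3) + 1/8·(6) = -15/8
Best response: Invest heavily (47/8 is the largest).

Invest heavily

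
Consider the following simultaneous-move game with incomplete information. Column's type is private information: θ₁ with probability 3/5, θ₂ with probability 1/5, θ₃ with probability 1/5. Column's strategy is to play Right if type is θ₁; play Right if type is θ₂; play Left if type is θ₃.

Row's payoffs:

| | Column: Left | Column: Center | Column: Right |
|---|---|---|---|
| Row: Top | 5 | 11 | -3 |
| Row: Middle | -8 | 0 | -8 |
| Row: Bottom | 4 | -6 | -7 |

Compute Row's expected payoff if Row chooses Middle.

-8

E[Middle] = 3/5·(-8) + 1/5·(-8) + 1/5·(-8) = (-24/5) + (-8/5) + (-8/5) = -8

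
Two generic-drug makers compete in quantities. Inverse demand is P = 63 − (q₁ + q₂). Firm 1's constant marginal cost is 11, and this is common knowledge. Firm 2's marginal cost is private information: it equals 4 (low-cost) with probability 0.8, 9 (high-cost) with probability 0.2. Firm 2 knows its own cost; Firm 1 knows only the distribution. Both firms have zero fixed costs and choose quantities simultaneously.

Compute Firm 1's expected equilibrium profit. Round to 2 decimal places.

Type-c best response for Firm 2: q₂(c) = (63 − c)/2 − q₁/2.
Firm 1 maximizes expected profit; its first-order condition is 63 − 2q₁ − E[q₂] − 11 = 0.
Substituting E[q₂] and solving: E[c₂] = 5, so q₁ = (63 − 2·11 + 5)/3 = 15.3333.
E[P] = 63 − (q₁ + E[q₂]) = 26.3333; Firm 1's expected profit = (E[P] − 11)·q₁ = (26.3333 − 11)·15.3333 = 235.111.

235.11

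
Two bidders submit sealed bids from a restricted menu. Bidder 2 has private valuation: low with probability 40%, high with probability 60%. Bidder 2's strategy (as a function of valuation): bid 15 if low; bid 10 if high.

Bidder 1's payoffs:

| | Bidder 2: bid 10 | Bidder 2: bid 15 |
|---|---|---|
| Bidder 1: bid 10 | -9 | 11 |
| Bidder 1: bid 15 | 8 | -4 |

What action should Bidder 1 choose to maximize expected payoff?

E[bid 10] = 0.4·(11) + 0.6·(-9) = -1
E[bid 15] = 0.4·(-4) + 0.6·(8) = 3.2
Best response: bid 15 (3.2 is the largest).

bid 15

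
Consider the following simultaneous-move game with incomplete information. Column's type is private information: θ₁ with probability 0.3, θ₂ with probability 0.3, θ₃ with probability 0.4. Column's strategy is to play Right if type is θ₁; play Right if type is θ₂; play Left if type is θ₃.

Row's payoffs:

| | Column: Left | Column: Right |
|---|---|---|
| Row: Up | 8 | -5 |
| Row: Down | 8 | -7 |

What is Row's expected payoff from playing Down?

Take the expectation over Column's type, weighting each type's action by its prior probability.
E[Down] = 0.3·(-7) + 0.3·(-7) + 0.4·8 = (-2.1) + (-2.1) + 3.2 = -1

-1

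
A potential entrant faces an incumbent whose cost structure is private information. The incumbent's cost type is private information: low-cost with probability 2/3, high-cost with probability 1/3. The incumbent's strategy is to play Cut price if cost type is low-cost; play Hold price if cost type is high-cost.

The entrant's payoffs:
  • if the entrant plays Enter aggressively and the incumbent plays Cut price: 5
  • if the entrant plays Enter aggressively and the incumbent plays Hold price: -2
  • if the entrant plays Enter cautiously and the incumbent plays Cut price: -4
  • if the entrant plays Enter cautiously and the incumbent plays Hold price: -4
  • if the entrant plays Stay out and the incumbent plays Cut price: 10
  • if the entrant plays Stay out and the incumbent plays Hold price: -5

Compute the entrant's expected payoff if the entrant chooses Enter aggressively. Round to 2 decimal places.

E[Enter aggressively] = 2/3·5 + 1/3·(-2) = 10/3 + (-2/3) = 8/3

2.67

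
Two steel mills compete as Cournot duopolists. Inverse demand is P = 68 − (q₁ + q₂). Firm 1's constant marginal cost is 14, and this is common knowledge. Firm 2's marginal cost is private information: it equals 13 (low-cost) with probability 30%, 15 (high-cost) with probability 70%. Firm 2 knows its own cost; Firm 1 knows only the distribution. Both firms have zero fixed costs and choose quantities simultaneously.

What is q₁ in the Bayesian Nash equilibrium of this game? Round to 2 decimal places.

Type-c best response for Firm 2: q₂(c) = (68 − c)/2 − q₁/2.
Firm 1 maximizes expected profit; its first-order condition is 68 − 2q₁ − E[q₂] − 14 = 0.
Substituting E[q₂] and solving: E[c₂] = 14.4, so q₁ = (68 − 2·14 + 14.4)/3 = 18.1333.

18.13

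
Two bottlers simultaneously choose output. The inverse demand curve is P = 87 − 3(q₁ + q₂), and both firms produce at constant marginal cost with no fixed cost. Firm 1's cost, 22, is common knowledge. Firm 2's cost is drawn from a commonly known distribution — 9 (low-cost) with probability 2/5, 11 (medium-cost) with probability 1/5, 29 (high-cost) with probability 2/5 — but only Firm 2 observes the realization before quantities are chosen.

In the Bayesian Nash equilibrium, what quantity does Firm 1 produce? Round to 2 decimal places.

6.71

Type-c best response for Firm 2: q₂(c) = (87 − c)/6 − q₁/2.
Firm 1 maximizes expected profit; its first-order condition is 87 − 6q₁ − 3E[q₂] − 22 = 0.
Substituting E[q₂] and solving: E[c₂] = 17.4, so q₁ = (87 − 2·22 + 17.4)/9 = 6.71111.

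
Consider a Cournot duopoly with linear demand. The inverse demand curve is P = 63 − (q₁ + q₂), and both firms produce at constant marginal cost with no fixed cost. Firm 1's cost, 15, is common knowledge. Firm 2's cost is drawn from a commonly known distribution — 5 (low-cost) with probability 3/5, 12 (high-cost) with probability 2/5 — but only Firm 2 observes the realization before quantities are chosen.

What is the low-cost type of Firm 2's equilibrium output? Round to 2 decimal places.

22.20

Firm 2 with cost c maximizes (63 − (q₁+q₂) − c)·q₂, giving q₂(c) = (63 − c − q₁)/2.
E[c₂] = 3/5·5 + 2/5·12 = 7.8
Firm 1's FOC against E[q₂] yields q₁ = (63 − 2·15 + E[c₂])/3 = (63 − 30 + 7.8)/3 = 13.6.
q₂(low-cost) = (63 − 5 − 13.6)/2 = 22.2.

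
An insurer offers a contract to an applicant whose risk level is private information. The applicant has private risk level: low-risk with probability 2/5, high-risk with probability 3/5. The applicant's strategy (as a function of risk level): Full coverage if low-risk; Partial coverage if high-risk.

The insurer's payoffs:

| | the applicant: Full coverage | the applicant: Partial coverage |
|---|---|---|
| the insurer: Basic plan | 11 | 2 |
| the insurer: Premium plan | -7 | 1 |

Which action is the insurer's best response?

Basic plan

E[Basic plan] = 2/5·(11) + 3/5·(2) = 28/5
E[Premium plan] = 2/5·(-7) + 3/5·(1) = -11/5
Best response: Basic plan (28/5 is the largest).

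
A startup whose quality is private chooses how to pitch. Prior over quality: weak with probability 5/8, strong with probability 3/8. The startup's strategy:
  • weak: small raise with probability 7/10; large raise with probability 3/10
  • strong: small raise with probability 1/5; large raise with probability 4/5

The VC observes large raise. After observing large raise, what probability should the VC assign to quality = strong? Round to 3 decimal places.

P(large raise) = (5/8)·(3/10) + (3/8)·(4/5) = 39/80
P(strong | large raise) = ((3/8)·(4/5)) / (39/80) = (3/10) / (39/80) = 8/13

0.615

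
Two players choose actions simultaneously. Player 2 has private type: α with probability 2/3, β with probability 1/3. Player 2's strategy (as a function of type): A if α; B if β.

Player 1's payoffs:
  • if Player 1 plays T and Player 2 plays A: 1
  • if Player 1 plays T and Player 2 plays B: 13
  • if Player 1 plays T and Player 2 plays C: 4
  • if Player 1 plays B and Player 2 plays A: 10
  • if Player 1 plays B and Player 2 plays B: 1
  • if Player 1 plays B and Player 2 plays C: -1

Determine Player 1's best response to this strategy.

Compute Player 1's expected payoff for each action, taking the expectation over Player 2's type.
E[T] = 2/3·(1) + 1/3·(13) = 5
E[B] = 2/3·(10) + 1/3·(1) = 7
Best response: B (7 is the largest).

B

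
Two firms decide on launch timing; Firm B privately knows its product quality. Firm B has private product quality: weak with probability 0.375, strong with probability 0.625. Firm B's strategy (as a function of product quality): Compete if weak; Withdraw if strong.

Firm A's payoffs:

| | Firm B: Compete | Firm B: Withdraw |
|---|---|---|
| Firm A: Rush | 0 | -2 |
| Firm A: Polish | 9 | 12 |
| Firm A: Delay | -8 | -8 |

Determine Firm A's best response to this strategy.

Polish

E[Rush] = 0.375·(0) + 0.625·(-2) = -1.25
E[Polish] = 0.375·(9) + 0.625·(12) = 10.875
E[Delay] = 0.375·(-8) + 0.625·(-8) = -8
Best response: Polish (10.875 is the largest).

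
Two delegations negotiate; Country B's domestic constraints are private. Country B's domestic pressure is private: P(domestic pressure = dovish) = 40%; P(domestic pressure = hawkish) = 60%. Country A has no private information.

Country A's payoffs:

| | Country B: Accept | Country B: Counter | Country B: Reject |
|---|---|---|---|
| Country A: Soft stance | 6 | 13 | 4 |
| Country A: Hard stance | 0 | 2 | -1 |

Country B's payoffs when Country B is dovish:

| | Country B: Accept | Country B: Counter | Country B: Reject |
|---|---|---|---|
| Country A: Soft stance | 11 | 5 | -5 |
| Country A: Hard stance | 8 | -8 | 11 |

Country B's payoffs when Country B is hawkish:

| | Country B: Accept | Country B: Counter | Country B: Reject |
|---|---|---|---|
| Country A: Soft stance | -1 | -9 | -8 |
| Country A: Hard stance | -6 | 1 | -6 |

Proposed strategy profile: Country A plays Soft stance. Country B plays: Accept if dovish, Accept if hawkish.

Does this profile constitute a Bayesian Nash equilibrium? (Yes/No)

Yes

Country A plays Soft stance: E[Soft stance] = 0.4·(6) + 0.6·(6) = 6; E[Hard stance] = 0. Best-responding. ✓
Country B (domestic pressure dovish), facing Soft stance: Accept gives 11, Counter gives 5, Reject gives -5. Proposed Accept is best. ✓
Country B (domestic pressure hawkish), facing Soft stance: Accept gives -1, Counter gives -9, Reject gives -8. Proposed Accept is best. ✓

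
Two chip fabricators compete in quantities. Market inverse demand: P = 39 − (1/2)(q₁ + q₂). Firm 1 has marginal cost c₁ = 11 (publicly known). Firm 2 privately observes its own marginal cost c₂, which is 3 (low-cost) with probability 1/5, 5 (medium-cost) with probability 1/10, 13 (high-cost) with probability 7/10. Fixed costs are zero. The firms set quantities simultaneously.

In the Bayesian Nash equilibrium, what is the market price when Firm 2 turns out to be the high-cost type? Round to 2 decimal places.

21.47

Firm 2 with cost c maximizes (39 − (1/2)(q₁+q₂) − c)·q₂, giving q₂(c) = (39 − c − (1/2)q₁).
E[c₂] = 1/5·3 + 1/10·5 + 7/10·13 = 10.2
Firm 1's FOC against E[q₂] yields q₁ = (39 − 2·11 + E[c₂])/(3/2) = (39 − 22 + 10.2)/(3/2) = 18.1333.
q₂(high-cost) = 16.9333, so P = 39 − (1/2)·(18.1333 + 16.9333) = 21.4667.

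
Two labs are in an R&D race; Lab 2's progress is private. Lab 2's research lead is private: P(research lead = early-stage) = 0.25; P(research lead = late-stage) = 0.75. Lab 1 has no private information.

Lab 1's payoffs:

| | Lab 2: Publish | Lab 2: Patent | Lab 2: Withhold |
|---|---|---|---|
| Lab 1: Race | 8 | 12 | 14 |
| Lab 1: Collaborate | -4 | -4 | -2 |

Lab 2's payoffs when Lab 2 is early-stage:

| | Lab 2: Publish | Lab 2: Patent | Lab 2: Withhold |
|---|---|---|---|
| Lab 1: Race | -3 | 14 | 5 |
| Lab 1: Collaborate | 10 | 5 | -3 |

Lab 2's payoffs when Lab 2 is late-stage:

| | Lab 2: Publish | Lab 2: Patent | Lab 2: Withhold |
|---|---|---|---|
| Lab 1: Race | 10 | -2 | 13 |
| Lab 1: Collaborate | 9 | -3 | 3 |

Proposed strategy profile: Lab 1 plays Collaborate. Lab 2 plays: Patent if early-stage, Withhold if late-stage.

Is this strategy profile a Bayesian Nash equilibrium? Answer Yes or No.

No

Lab 1 plays Collaborate: E[Collaborate] = 0.25·(-4) + 0.75·(-2) = -2.5; E[Race] = 13.5. Not best-responding. ✗
Lab 2 (research lead early-stage), facing Collaborate: Publish gives 10, Patent gives 5, Withhold gives -3. Proposed Patent is not best — profitable deviation exists. ✗
Lab 2 (research lead late-stage), facing Collaborate: Publish gives 9, Patent gives -3, Withhold gives 3. Proposed Withhold is not best — profitable deviation exists. ✗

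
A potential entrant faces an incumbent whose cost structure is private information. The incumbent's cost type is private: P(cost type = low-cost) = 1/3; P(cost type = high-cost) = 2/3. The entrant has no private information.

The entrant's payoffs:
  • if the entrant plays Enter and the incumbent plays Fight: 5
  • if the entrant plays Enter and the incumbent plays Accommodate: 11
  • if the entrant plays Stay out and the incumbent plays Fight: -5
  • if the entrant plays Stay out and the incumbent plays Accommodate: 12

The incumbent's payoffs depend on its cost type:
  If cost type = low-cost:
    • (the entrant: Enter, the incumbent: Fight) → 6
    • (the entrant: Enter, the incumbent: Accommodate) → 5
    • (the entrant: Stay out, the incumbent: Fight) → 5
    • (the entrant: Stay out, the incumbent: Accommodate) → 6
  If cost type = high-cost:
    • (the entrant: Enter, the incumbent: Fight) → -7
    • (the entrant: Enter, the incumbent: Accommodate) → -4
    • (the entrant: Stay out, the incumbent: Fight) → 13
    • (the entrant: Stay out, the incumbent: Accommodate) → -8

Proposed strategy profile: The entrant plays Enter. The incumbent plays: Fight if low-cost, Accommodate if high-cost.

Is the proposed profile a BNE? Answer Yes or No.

Yes

The entrant plays Enter: E[Enter] = 1/3·(5) + 2/3·(11) = 9; E[Stay out] = 19/3. Best-responding. ✓
The incumbent (cost type low-cost), facing Enter: Fight gives 6, Accommodate gives 5. Proposed Fight is best. ✓
The incumbent (cost type high-cost), facing Enter: Fight gives -7, Accommodate gives -4. Proposed Accommodate is best. ✓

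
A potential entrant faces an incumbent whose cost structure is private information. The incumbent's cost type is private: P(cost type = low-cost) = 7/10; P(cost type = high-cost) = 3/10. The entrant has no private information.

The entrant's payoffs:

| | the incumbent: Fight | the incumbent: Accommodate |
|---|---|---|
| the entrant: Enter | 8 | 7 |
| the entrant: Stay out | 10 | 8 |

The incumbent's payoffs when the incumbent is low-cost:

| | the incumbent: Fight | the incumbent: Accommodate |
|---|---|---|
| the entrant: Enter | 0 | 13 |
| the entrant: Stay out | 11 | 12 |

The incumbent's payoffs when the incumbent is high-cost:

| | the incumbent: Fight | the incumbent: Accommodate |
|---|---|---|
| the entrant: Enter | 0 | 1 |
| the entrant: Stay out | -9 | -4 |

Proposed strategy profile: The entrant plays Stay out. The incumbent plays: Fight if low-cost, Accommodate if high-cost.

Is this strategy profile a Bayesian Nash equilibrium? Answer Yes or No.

No

The entrant plays Stay out: E[Stay out] = 7/10·(10) + 3/10·(8) = 47/5; E[Enter] = 77/10. Best-responding. ✓
The incumbent (cost type low-cost), facing Stay out: Fight gives 11, Accommodate gives 12. Proposed Fight is not best — profitable deviation exists. ✗
The incumbent (cost type high-cost), facing Stay out: Fight gives -9, Accommodate gives -4. Proposed Accommodate is best. ✓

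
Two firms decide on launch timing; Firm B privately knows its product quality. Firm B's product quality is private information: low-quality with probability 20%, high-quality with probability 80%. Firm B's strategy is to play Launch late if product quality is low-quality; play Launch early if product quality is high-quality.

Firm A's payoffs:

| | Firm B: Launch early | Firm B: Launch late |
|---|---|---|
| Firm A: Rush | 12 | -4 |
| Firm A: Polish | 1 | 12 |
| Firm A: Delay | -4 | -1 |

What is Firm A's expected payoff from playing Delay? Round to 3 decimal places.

E[Delay] = 0.2·(-1) + 0.8·(-4) = (-0.2) + (-3.2) = -3.4

-3.400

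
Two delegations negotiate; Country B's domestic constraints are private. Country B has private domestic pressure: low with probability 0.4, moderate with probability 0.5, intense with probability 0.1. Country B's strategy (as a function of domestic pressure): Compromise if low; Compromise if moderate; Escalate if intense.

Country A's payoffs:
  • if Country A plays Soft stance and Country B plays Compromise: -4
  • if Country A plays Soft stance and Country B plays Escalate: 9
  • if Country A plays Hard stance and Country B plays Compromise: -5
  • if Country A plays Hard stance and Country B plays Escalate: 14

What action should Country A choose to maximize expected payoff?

Compute Country A's expected payoff for each action, taking the expectation over Country B's type.
E[Soft stance] = 0.4·(-4) + 0.5·(-4) + 0.1·(9) = -2.7
E[Hard stance] = 0.4·(-5) + 0.5·(-5) + 0.1·(14) = -3.1
Best response: Soft stance (-2.7 is the largest).

Soft stance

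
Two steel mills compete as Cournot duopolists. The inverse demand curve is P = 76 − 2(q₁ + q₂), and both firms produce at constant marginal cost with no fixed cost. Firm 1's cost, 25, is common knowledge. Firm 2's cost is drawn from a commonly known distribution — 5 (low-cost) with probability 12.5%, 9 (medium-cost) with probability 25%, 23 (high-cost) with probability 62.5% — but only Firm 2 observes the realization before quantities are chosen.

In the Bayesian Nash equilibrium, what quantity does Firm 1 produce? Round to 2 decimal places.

7.21

Type-c best response for Firm 2: q₂(c) = (76 − c)/4 − q₁/2.
Firm 1 maximizes expected profit; its first-order condition is 76 − 4q₁ − 2E[q₂] − 25 = 0.
Substituting E[q₂] and solving: E[c₂] = 17.25, so q₁ = (76 − 2·25 + 17.25)/6 = 7.20833.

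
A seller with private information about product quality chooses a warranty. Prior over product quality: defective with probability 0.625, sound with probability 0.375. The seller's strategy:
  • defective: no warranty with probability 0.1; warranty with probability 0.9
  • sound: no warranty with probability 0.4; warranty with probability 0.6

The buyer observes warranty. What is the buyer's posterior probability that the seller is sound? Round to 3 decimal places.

0.286

P(warranty) = 0.625·0.9 + 0.375·0.6 = 0.7875
P(sound | warranty) = (0.375·0.6) / 0.7875 = 0.225 / 0.7875 = 0.285714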